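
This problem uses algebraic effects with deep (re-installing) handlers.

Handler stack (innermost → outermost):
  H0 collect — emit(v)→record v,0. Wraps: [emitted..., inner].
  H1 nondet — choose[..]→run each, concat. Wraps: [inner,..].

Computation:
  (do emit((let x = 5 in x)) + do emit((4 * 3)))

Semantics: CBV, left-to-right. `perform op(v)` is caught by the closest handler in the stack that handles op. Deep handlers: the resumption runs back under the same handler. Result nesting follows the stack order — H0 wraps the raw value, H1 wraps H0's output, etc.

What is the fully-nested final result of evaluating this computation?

Answer: [[5, 12, 0]]

Step-by-step:
emit(5) @ H0 ⇒ out+=5
emit(12) @ H0 ⇒ out+=12
H0 returns [5, 12, 0]
H1 returns [[5, 12, 0]]
= [[5, 12, 0]]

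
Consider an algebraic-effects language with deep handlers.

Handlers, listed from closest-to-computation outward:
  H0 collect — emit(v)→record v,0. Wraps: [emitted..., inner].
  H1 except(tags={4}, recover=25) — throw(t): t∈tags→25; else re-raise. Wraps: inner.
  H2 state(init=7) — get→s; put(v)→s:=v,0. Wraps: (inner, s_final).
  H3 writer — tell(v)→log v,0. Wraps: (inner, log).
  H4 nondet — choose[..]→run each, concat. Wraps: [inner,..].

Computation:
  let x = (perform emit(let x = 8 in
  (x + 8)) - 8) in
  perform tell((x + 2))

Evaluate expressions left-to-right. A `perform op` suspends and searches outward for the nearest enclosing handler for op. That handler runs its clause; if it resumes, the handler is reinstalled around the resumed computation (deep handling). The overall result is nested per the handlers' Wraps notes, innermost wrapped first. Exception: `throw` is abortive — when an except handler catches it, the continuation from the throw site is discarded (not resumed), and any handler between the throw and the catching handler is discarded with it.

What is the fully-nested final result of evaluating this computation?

Working:
emit(16) @ H0 ⇒ out+=16
tell(-6) @ H3 ⇒ log+=-6
H0 returns [16, 0]
H1 returns [16, 0]
H2 returns ([16, 0], 7)
H3 returns (([16, 0], 7), (-6))
H4 returns [(([16, 0], 7), (-6))]
= [(([16, 0], 7), (-6))]

Answer: [(([16, 0], 7), (-6))]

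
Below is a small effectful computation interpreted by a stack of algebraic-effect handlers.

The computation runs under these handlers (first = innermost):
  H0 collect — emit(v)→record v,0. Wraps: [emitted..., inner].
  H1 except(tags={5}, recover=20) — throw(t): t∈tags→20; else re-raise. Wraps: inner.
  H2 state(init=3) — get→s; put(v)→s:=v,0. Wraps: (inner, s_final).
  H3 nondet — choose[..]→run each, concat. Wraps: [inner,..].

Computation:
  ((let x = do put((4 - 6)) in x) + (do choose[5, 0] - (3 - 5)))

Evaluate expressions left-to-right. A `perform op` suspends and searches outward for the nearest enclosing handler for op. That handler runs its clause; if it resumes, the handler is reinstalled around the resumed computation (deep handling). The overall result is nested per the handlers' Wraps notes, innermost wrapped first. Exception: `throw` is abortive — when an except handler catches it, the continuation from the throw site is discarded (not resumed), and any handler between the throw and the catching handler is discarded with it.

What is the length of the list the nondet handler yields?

Working:
put(-2) @ H2 ⇒ s:=-2
choose[5, 0] @ H3
  branch[0] choose=5:
    H0 returns [7]
    H1 returns [7]
    H2 returns ([7], -2)
    H3 returns [([7], -2)]
  branch[1] choose=0:
    H0 returns [2]
    H1 returns [2]
    H2 returns ([2], -2)
    H3 returns [([2], -2)]
= [([7], -2), ([2], -2)]

Answer: 2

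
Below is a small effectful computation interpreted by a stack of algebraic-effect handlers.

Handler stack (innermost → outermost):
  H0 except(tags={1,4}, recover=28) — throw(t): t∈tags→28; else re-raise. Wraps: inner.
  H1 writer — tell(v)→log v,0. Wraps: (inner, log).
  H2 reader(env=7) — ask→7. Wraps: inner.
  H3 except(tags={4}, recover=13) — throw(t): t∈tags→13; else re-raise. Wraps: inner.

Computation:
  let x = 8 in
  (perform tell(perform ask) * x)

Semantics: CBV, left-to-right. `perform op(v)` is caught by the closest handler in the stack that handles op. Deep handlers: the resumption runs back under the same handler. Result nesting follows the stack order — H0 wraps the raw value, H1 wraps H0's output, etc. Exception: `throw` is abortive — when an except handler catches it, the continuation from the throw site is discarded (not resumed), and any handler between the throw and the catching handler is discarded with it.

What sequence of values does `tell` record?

Answer: (7)

Working:
ask @ H2 ⇒ 7
tell(7) @ H1 ⇒ log+=7
H0 returns 0
H1 returns (0, (7))
H2 returns (0, (7))
H3 returns (0, (7))
= (0, (7))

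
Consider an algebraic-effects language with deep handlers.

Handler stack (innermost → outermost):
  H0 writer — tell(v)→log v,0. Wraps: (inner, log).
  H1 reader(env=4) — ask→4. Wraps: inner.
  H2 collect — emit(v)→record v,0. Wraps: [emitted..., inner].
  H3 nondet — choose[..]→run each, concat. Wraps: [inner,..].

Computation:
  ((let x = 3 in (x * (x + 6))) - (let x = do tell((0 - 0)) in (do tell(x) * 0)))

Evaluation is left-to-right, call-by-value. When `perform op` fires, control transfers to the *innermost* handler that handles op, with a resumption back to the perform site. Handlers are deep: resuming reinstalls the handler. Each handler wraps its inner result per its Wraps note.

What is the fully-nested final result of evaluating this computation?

Working:
tell(0) @ H0 ⇒ log+=0
tell(0) @ H0 ⇒ log+=0
H0 returns (27, (0, 0))
H1 returns (27, (0, 0))
H2 returns [(27, (0, 0))]
H3 returns [[(27, (0, 0))]]
= [[(27, (0, 0))]]

Answer: [[(27, (0, 0))]]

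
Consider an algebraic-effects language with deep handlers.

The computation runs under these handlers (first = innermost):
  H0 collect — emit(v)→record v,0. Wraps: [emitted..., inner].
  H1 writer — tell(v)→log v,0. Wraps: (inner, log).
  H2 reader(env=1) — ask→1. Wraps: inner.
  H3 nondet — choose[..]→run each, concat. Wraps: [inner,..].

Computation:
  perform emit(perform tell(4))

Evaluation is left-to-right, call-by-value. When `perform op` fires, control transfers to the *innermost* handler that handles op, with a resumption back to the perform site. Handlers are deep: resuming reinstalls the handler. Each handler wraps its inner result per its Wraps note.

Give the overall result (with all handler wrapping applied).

Answer: [([0, 0], (4))]

Working:
tell(4) @ H1 ⇒ log+=4
emit(0) @ H0 ⇒ out+=0
H0 returns [0, 0]
H1 returns ([0, 0], (4))
H2 returns ([0, 0], (4))
H3 returns [([0, 0], (4))]
= [([0, 0], (4))]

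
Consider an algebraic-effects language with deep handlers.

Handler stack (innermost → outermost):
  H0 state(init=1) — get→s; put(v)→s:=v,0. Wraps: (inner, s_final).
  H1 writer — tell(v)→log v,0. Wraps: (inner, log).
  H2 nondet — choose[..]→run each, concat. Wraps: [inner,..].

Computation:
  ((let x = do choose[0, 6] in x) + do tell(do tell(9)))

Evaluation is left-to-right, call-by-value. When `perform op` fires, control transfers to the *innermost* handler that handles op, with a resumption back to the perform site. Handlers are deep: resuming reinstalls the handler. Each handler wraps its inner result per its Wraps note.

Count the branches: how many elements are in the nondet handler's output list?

Answer: 2

Evaluation trace:
choose[0, 6] @ H2
  branch[0] choose=0:
    tell(9) @ H1 ⇒ log+=9
    tell(0) @ H1 ⇒ log+=0
    H0 returns (0, 1)
    H1 returns ((0, 1), (9, 0))
    H2 returns [((0, 1), (9, 0))]
  branch[1] choose=6:
    tell(9) @ H1 ⇒ log+=9
    tell(0) @ H1 ⇒ log+=0
    H0 returns (6, 1)
    H1 returns ((6, 1), (9, 0))
    H2 returns [((6, 1), (9, 0))]
= [((0, 1), (9, 0)), ((6, 1), (9, 0))]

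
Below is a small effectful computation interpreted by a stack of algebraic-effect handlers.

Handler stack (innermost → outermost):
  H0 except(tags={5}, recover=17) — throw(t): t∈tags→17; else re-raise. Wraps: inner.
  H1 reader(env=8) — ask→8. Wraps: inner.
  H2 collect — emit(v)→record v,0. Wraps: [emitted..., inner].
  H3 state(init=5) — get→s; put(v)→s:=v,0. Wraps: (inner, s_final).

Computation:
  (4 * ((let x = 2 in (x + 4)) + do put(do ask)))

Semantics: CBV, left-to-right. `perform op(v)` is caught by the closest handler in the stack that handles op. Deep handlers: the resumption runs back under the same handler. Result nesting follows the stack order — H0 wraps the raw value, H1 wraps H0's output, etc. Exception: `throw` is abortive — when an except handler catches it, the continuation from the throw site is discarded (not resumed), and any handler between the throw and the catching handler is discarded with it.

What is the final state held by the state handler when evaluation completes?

Answer: 8

Step-by-step:
ask @ H1 ⇒ 8
put(8) @ H3 ⇒ s:=8
H0 returns 24
H1 returns 24
H2 returns [24]
H3 returns ([24], 8)
= ([24], 8)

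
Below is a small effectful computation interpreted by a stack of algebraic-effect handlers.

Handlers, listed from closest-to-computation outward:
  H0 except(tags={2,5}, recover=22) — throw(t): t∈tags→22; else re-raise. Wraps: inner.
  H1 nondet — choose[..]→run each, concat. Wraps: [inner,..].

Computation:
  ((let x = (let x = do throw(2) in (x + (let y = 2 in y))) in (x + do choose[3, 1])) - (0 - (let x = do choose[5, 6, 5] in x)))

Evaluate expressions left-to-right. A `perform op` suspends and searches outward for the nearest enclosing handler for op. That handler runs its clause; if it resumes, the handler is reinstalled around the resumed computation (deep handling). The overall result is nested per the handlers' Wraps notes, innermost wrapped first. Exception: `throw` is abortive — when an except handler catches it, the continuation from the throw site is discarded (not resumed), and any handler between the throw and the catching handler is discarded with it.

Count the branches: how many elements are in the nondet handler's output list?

Step-by-step:
throw(2) @ H0 caught ⇒ 22
H1 returns [22]
= [22]

Answer: 1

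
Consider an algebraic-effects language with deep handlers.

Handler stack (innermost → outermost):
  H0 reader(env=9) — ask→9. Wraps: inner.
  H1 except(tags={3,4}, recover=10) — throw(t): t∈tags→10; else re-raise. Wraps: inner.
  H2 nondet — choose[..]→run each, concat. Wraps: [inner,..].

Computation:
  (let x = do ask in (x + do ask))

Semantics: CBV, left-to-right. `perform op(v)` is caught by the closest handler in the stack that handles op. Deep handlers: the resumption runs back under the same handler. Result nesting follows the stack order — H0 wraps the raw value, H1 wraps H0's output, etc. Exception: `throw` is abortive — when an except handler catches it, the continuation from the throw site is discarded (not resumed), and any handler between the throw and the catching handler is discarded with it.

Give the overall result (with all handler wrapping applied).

Answer: [18]

Working:
ask @ H0 ⇒ 9
ask @ H0 ⇒ 9
H0 returns 18
H1 returns 18
H2 returns [18]
= [18]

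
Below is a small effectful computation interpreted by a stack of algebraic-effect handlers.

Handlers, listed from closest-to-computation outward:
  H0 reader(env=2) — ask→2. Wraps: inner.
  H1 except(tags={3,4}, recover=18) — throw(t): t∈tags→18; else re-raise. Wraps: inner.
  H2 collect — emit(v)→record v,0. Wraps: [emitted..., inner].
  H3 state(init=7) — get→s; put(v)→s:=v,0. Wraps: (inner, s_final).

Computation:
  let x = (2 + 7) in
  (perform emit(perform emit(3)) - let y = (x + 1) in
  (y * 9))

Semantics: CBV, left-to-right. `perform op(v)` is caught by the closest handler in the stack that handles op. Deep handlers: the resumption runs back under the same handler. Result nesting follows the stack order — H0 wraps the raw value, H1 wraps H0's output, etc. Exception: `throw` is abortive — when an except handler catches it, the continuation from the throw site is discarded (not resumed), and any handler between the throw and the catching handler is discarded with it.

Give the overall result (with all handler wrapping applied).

Step-by-step:
emit(3) @ H2 ⇒ out+=3
emit(0) @ H2 ⇒ out+=0
H0 returns -90
H1 returns -90
H2 returns [3, 0, -90]
H3 returns ([3, 0, -90], 7)
= ([3, 0, -90], 7)

Answer: ([3, 0, -90], 7)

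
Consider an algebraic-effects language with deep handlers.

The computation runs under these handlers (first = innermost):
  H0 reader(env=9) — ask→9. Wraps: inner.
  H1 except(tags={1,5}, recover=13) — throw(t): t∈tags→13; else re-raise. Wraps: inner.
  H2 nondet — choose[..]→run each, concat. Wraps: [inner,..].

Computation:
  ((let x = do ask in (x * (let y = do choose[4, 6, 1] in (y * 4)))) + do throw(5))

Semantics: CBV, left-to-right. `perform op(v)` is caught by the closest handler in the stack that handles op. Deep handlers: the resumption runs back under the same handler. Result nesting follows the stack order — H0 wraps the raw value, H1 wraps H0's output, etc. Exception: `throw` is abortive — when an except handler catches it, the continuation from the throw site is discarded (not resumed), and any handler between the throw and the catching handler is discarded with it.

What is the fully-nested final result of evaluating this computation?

Step-by-step:
ask @ H0 ⇒ 9
choose[4, 6, 1] @ H2
  branch[0] choose=4:
    throw(5) @ H1 caught ⇒ 13
    H2 returns [13]
  branch[1] choose=6:
    throw(5) @ H1 caught ⇒ 13
    H2 returns [13]
  branch[2] choose=1:
    throw(5) @ H1 caught ⇒ 13
    H2 returns [13]
= [13, 13, 13]

Answer: [13, 13, 13]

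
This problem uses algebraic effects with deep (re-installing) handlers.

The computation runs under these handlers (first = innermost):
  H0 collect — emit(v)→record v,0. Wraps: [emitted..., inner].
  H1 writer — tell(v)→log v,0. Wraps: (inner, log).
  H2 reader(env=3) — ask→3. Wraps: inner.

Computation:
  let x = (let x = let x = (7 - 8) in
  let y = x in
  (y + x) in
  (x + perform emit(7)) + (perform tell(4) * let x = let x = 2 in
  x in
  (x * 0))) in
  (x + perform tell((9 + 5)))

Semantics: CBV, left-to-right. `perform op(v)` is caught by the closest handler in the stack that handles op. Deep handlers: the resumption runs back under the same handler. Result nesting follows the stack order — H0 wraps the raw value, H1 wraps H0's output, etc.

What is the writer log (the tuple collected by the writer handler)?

Step-by-step:
emit(7) @ H0 ⇒ out+=7
tell(4) @ H1 ⇒ log+=4
tell(14) @ H1 ⇒ log+=14
H0 returns [7, -2]
H1 returns ([7, -2], (4, 14))
H2 returns ([7, -2], (4, 14))
= ([7, -2], (4, 14))

Answer: (4, 14)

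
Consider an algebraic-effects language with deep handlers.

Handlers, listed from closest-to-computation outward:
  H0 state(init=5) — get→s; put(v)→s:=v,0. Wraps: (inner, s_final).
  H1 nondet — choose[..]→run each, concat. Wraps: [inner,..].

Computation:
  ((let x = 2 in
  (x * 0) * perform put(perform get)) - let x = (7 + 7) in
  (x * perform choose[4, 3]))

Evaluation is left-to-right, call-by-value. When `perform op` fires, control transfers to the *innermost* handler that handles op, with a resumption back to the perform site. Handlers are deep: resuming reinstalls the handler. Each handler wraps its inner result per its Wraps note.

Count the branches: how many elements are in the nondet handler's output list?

Answer: 2

Evaluation trace:
get @ H0 ⇒ 5
put(5) @ H0 ⇒ s:=5
choose[4, 3] @ H1
  branch[0] choose=4:
    H0 returns (-56, 5)
    H1 returns [(-56, 5)]
  branch[1] choose=3:
    H0 returns (-42, 5)
    H1 returns [(-42, 5)]
= [(-56, 5), (-42, 5)]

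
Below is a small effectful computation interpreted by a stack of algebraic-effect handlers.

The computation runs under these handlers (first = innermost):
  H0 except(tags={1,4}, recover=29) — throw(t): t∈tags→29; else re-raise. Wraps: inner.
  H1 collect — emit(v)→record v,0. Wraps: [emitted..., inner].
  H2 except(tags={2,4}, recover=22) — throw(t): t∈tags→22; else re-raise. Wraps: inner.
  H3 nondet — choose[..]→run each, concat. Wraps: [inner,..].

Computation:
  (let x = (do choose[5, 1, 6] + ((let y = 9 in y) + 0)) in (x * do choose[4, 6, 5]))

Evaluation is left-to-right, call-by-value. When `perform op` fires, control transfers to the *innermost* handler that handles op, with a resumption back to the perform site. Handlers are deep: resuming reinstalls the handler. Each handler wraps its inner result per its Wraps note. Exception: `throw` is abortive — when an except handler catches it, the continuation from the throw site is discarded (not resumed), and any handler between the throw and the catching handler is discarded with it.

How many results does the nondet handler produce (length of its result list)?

Working:
choose[5, 1, 6] @ H3
  branch[0] choose=5:
    choose[4, 6, 5] @ H3
      branch[0] choose=4:
        H0 returns 56
        H1 returns [56]
        H2 returns [56]
        H3 returns [[56]]
      branch[1] choose=6:
        H0 returns 84
        H1 returns [84]
        H2 returns [84]
        H3 returns [[84]]
      branch[2] choose=5:
        H0 returns 70
        H1 returns [70]
        H2 returns [70]
        H3 returns [[70]]
  branch[1] choose=1:
    choose[4, 6, 5] @ H3
      branch[0] choose=4:
        H0 returns 40
        H1 returns [40]
        H2 returns [40]
        H3 returns [[40]]
      branch[1] choose=6:
        H0 returns 60
        H1 returns [60]
        H2 returns [60]
        H3 returns [[60]]
      branch[2] choose=5:
        H0 returns 50
        H1 returns [50]
        H2 returns [50]
        H3 returns [[50]]
  branch[2] choose=6:
    choose[4, 6, 5] @ H3
      branch[0] choose=4:
        H0 returns 60
        H1 returns [60]
        H2 returns [60]
        H3 returns [[60]]
      branch[1] choose=6:
        H0 returns 90
        H1 returns [90]
        H2 returns [90]
        H3 returns [[90]]
      branch[2] choose=5:
        H0 returns 75
        H1 returns [75]
        H2 returns [75]
        H3 returns [[75]]
= [[56], [84], [70], [40], [60], [50], [60], [90], [75]]

Answer: 9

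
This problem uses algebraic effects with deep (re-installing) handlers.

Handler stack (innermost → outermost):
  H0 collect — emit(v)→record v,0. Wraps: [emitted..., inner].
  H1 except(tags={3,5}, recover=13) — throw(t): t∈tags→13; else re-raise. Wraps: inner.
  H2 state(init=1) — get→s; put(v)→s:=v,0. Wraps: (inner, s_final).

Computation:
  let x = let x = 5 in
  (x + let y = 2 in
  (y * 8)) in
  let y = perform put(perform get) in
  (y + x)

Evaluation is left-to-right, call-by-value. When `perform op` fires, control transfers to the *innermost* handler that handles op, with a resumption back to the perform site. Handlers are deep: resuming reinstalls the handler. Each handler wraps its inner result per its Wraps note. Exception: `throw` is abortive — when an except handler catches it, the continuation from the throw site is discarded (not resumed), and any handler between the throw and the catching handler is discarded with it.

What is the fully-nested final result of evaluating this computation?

Answer: ([21], 1)

Evaluation trace:
get @ H2 ⇒ 1
put(1) @ H2 ⇒ s:=1
H0 returns [21]
H1 returns [21]
H2 returns ([21], 1)
= ([21], 1)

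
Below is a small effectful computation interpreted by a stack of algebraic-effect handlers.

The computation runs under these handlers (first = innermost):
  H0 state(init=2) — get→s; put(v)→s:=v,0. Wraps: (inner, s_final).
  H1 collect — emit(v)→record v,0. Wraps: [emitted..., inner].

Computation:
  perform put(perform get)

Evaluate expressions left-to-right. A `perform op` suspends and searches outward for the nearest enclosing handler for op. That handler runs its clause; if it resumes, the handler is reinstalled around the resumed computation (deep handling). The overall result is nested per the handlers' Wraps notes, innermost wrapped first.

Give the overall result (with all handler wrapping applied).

Working:
get @ H0 ⇒ 2
put(2) @ H0 ⇒ s:=2
H0 returns (0, 2)
H1 returns [(0, 2)]
= [(0, 2)]

Answer: [(0, 2)]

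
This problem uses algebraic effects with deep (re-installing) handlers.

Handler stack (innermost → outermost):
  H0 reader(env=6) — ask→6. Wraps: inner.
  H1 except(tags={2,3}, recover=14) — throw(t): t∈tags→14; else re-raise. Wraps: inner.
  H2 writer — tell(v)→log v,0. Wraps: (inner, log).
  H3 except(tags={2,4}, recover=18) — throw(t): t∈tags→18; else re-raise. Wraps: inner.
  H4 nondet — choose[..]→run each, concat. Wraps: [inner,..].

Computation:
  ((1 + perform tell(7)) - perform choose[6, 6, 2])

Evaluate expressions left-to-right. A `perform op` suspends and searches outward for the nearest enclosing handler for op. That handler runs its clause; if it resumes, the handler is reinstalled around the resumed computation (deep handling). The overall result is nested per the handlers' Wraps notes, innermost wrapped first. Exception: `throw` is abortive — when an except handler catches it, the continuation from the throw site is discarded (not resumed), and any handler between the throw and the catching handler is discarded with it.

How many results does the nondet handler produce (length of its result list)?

Evaluation trace:
tell(7) @ H2 ⇒ log+=7
choose[6, 6, 2] @ H4
  branch[0] choose=6:
    H0 returns -5
    H1 returns -5
    H2 returns (-5, (7))
    H3 returns (-5, (7))
    H4 returns [(-5, (7))]
  branch[1] choose=6:
    H0 returns -5
    H1 returns -5
    H2 returns (-5, (7))
    H3 returns (-5, (7))
    H4 returns [(-5, (7))]
  branch[2] choose=2:
    H0 returns -1
    H1 returns -1
    H2 returns (-1, (7))
    H3 returns (-1, (7))
    H4 returns [(-1, (7))]
= [(-5, (7)), (-5, (7)), (-1, (7))]

Answer: 3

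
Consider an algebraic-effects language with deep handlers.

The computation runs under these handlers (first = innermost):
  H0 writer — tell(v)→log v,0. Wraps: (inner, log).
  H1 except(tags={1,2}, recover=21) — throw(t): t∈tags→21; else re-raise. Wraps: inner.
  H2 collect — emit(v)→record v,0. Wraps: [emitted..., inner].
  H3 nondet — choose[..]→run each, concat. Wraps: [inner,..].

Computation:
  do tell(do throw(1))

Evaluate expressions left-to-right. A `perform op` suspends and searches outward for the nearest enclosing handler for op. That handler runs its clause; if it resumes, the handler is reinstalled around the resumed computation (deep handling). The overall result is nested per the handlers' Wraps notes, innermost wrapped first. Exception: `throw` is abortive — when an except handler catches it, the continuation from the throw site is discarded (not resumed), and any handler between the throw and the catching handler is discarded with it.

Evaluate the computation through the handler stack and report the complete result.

Answer: [[21]]

Step-by-step:
throw(1) @ H1 caught ⇒ 21
H2 returns [21]
H3 returns [[21]]
= [[21]]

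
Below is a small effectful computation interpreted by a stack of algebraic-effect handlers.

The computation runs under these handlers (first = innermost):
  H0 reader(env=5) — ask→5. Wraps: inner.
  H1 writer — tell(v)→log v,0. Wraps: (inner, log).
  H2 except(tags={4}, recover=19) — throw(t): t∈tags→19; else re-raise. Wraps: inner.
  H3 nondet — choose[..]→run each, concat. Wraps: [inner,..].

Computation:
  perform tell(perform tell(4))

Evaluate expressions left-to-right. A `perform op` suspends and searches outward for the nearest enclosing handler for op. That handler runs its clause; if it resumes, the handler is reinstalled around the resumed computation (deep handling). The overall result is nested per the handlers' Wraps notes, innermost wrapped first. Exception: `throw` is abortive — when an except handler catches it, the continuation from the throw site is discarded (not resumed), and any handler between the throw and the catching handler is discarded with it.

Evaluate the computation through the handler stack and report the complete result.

Answer: [(0, (4, 0))]

Evaluation trace:
tell(4) @ H1 ⇒ log+=4
tell(0) @ H1 ⇒ log+=0
H0 returns 0
H1 returns (0, (4, 0))
H2 returns (0, (4, 0))
H3 returns [(0, (4, 0))]
= [(0, (4, 0))]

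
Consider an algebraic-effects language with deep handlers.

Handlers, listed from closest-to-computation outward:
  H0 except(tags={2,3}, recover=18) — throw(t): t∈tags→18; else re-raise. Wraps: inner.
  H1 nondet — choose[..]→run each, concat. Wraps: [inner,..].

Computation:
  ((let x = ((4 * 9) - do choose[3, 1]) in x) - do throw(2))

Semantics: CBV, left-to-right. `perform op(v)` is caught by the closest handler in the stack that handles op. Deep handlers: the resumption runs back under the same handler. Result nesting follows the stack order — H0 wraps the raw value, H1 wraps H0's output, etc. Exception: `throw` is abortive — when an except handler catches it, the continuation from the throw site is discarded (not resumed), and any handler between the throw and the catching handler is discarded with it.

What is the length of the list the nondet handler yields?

Evaluation trace:
choose[3, 1] @ H1
  branch[0] choose=3:
    throw(2) @ H0 caught ⇒ 18
    H1 returns [18]
  branch[1] choose=1:
    throw(2) @ H0 caught ⇒ 18
    H1 returns [18]
= [18, 18]

Answer: 2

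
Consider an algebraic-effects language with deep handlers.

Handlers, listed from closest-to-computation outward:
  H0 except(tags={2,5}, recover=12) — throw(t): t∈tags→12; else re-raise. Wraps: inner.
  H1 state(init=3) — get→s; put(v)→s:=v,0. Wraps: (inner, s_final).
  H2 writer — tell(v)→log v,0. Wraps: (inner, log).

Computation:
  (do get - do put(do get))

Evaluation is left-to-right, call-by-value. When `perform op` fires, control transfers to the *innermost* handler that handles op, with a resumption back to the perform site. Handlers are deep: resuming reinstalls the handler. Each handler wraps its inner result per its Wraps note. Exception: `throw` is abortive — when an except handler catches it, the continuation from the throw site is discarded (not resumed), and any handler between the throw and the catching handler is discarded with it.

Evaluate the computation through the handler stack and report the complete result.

Evaluation trace:
get @ H1 ⇒ 3
get @ H1 ⇒ 3
put(3) @ H1 ⇒ s:=3
H0 returns 3
H1 returns (3, 3)
H2 returns ((3, 3), ())
= ((3, 3), ())

Answer: ((3, 3), ())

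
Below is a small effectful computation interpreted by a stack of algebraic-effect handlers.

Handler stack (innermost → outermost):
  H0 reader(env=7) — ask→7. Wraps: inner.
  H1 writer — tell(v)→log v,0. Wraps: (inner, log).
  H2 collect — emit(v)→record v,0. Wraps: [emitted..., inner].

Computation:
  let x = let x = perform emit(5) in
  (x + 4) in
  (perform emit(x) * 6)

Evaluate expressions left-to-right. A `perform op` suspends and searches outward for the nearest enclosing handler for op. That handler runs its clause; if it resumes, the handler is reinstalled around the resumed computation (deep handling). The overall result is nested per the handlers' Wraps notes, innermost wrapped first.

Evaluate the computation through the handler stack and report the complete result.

Answer: [5, 4, (0, ())]

Step-by-step:
emit(5) @ H2 ⇒ out+=5
emit(4) @ H2 ⇒ out+=4
H0 returns 0
H1 returns (0, ())
H2 returns [5, 4, (0, ())]
= [5, 4, (0, ())]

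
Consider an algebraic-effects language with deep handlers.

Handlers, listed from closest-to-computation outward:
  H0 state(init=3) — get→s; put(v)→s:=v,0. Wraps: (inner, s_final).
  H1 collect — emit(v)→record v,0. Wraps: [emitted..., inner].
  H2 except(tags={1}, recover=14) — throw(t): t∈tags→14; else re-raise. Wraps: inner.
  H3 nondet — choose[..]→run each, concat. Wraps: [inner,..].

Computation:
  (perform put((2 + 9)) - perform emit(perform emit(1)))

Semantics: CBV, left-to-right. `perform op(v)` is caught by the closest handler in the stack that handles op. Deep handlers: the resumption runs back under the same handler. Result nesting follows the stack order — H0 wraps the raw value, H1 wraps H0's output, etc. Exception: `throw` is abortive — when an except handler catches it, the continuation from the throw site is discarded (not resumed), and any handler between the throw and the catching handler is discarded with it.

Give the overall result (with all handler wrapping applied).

Answer: [[1, 0, (0, 11)]]

Working:
put(11) @ H0 ⇒ s:=11
emit(1) @ H1 ⇒ out+=1
emit(0) @ H1 ⇒ out+=0
H0 returns (0, 11)
H1 returns [1, 0, (0, 11)]
H2 returns [1, 0, (0, 11)]
H3 returns [[1, 0, (0, 11)]]
= [[1, 0, (0, 11)]]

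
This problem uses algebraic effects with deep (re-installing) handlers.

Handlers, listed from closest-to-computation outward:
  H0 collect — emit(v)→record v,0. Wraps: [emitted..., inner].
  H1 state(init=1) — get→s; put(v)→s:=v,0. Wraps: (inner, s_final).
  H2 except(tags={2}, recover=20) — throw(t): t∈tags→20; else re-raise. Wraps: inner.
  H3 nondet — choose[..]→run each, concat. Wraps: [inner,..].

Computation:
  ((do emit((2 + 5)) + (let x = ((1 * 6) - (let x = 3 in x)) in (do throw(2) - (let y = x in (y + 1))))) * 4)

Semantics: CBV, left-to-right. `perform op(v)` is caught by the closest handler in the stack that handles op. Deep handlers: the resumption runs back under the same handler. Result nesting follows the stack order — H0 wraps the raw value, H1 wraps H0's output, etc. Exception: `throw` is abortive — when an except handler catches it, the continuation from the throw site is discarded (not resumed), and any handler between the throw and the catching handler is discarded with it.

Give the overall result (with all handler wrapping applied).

Evaluation trace:
emit(7) @ H0 ⇒ out+=7
throw(2) @ H2 caught ⇒ 20
H3 returns [20]
= [20]

Answer: [20]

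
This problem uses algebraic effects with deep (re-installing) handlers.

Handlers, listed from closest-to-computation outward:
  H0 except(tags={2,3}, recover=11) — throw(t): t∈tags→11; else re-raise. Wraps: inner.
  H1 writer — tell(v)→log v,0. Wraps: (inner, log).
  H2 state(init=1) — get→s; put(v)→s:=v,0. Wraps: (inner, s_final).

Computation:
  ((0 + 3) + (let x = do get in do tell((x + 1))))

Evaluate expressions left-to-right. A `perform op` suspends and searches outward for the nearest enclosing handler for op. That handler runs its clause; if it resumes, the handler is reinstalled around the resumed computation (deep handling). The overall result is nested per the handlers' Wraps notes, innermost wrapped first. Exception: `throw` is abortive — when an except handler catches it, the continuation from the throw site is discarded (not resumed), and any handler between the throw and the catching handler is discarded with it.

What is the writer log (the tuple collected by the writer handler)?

Working:
get @ H2 ⇒ 1
tell(2) @ H1 ⇒ log+=2
H0 returns 3
H1 returns (3, (2))
H2 returns ((3, (2)), 1)
= ((3, (2)), 1)

Answer: (2)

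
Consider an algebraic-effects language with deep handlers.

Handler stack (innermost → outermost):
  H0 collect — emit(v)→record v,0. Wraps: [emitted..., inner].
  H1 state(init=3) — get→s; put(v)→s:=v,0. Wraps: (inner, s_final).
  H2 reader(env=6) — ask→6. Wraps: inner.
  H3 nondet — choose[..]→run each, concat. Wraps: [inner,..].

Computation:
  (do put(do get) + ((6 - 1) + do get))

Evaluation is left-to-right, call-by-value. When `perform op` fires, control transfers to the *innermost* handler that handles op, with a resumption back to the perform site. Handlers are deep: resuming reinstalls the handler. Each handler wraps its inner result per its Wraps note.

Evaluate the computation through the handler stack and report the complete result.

Step-by-step:
get @ H1 ⇒ 3
put(3) @ H1 ⇒ s:=3
get @ H1 ⇒ 3
H0 returns [8]
H1 returns ([8], 3)
H2 returns ([8], 3)
H3 returns [([8], 3)]
= [([8], 3)]

Answer: [([8], 3)]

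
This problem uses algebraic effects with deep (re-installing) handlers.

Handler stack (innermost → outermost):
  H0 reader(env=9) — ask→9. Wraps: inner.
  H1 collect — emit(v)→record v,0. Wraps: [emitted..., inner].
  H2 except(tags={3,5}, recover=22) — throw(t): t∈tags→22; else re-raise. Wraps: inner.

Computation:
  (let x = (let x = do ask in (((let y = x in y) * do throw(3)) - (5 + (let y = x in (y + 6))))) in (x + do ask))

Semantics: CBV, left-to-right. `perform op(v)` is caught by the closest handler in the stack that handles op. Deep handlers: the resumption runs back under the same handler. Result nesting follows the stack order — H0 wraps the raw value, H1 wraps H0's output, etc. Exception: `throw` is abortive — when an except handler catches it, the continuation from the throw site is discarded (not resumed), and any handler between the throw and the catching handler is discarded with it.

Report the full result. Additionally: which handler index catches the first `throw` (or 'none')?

Answer: 22 ; first throw caught by: H2

Working:
ask @ H0 ⇒ 9
throw(3) @ H2 caught ⇒ 22
= 22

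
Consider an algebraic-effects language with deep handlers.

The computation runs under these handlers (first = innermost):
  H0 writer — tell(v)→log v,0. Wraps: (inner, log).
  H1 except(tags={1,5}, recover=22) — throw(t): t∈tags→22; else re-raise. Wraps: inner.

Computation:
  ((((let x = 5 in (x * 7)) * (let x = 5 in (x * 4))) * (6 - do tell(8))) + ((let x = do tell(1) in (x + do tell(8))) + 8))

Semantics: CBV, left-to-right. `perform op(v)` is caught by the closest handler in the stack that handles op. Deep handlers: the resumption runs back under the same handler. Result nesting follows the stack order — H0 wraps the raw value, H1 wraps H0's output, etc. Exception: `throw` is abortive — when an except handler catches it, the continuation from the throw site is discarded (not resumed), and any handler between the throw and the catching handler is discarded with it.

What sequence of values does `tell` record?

Working:
tell(8) @ H0 ⇒ log+=8
tell(1) @ H0 ⇒ log+=1
tell(8) @ H0 ⇒ log+=8
H0 returns (4208, (8, 1, 8))
H1 returns (4208, (8, 1, 8))
= (4208, (8, 1, 8))

Answer: (8, 1, 8)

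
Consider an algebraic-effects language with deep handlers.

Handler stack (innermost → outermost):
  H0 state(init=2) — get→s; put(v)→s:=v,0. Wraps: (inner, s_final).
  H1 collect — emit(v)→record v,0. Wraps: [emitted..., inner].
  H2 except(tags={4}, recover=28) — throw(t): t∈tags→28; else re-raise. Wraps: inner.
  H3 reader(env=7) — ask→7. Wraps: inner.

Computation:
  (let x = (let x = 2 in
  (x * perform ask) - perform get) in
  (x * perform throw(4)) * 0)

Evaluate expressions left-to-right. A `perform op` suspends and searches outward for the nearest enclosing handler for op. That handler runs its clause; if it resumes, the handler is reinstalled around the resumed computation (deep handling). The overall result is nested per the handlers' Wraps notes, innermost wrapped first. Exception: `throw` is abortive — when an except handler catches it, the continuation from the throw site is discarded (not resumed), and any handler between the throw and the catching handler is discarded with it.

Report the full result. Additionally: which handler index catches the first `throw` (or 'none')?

Answer: 28 ; first throw caught by: H2

Working:
ask @ H3 ⇒ 7
get @ H0 ⇒ 2
throw(4) @ H2 caught ⇒ 28
H3 returns 28
= 28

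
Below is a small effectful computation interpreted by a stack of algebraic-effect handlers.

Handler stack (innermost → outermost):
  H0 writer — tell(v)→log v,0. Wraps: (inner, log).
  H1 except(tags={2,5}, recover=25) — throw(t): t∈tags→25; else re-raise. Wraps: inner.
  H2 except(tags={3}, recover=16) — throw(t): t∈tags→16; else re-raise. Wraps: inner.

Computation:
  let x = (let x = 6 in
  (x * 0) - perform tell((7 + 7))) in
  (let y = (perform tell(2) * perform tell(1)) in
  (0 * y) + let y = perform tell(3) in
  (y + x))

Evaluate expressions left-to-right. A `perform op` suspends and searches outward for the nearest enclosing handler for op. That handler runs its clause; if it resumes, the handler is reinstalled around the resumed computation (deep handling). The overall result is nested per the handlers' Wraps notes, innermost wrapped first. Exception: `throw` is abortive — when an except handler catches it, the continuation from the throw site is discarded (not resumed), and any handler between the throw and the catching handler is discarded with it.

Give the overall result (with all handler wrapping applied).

Answer: (0, (14, 2, 1, 3))

Working:
tell(14) @ H0 ⇒ log+=14
tell(2) @ H0 ⇒ log+=2
tell(1) @ H0 ⇒ log+=1
tell(3) @ H0 ⇒ log+=3
H0 returns (0, (14, 2, 1, 3))
H1 returns (0, (14, 2, 1, 3))
H2 returns (0, (14, 2, 1, 3))
= (0, (14, 2, 1, 3))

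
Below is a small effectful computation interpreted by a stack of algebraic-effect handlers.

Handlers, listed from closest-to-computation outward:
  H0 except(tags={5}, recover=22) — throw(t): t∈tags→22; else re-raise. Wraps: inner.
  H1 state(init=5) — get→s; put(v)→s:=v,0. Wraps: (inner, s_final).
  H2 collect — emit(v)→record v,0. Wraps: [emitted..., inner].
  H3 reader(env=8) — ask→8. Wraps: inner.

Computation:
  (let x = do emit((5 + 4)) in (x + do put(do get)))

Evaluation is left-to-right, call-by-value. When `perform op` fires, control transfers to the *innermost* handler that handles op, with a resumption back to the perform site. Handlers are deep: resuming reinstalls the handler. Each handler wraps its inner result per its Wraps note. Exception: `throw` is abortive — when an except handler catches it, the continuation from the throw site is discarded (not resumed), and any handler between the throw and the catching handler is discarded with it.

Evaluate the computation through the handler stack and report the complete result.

Answer: [9, (0, 5)]

Step-by-step:
emit(9) @ H2 ⇒ out+=9
get @ H1 ⇒ 5
put(5) @ H1 ⇒ s:=5
H0 returns 0
H1 returns (0, 5)
H2 returns [9, (0, 5)]
H3 returns [9, (0, 5)]
= [9, (0, 5)]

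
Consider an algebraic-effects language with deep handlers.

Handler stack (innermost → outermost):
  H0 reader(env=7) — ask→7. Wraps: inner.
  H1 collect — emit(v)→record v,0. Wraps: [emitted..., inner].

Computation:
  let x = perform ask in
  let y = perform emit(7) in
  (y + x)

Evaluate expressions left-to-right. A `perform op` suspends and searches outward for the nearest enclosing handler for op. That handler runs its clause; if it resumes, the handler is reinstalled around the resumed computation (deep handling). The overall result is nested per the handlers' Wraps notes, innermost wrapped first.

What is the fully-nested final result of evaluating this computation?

Answer: [7, 7]

Step-by-step:
ask @ H0 ⇒ 7
emit(7) @ H1 ⇒ out+=7
H0 returns 7
H1 returns [7, 7]
= [7, 7]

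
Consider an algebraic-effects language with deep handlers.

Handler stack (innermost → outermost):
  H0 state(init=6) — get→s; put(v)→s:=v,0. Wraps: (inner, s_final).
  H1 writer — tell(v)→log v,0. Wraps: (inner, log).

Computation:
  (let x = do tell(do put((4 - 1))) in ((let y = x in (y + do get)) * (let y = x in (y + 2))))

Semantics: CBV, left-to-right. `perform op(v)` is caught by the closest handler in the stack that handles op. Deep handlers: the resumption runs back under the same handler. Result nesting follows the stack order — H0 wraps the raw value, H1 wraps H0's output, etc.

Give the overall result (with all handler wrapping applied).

Answer: ((6, 3), (0))

Working:
put(3) @ H0 ⇒ s:=3
tell(0) @ H1 ⇒ log+=0
get @ H0 ⇒ 3
H0 returns (6, 3)
H1 returns ((6, 3), (0))
= ((6, 3), (0))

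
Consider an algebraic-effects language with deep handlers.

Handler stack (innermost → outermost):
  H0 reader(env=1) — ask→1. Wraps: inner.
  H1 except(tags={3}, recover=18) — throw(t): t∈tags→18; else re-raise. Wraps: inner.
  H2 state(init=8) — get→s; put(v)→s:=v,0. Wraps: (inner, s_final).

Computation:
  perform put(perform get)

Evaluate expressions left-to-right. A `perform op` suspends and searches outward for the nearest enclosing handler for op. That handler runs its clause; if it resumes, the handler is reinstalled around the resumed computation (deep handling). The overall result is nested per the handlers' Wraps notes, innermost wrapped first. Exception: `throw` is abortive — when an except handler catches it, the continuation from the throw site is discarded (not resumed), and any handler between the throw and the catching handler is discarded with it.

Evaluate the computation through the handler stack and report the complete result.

Working:
get @ H2 ⇒ 8
put(8) @ H2 ⇒ s:=8
H0 returns 0
H1 returns 0
H2 returns (0, 8)
= (0, 8)

Answer: (0, 8)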